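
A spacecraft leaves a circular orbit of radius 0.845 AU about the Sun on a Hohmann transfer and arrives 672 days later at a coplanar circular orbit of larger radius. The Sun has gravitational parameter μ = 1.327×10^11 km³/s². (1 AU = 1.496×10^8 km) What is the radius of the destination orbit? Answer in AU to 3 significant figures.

r₂ = 3.92 AU

In km: r₁ = 0.845 × 1.496×10^8 = 1.26412×10^8 km.
Transfer time t = 672 days = 5.80608×10^7 s, and t = π√(a_t³/μ).
So a_t = (μ t²/π²)^(1/3) = (1.327×10^11 × (5.80608×10^7)² / π²)^(1/3) = 3.5654×10^8 km.
Since a_t = (r₁ + r₂)/2, r₂ = 2a_t − r₁ = 2×3.5654×10^8 − 1.26412×10^8 = 5.86668×10^8 km.
In AU: r₂ = 5.86668×10^8 / 1.496×10^8 = 3.92 AU.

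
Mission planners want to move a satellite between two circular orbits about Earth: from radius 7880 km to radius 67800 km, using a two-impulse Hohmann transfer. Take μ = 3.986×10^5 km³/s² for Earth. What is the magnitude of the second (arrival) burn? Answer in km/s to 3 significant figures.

Transfer-ellipse semi-major axis a_t = (r₁ + r₂)/2 = (7880 + 67800)/2 = 37840 km.
Circular speed at r = 67800 km: v_c = √(μ/r) = 2.4247 km/s.
Vis-viva on the transfer ellipse at r = 67800 km gives v_t = √[μ(2/r − 1/a_t)] = 1.1065 km/s.
Δv₂ = |v_t − v_c| = |1.1065 − 2.4247| = 1.318 km/s.

Δv₂ = 1.32 km/s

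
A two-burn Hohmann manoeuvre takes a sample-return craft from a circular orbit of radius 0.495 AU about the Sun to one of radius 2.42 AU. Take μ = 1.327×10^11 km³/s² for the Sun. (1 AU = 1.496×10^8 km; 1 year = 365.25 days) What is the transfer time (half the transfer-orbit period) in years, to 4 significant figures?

t = 0.8799 years

In km: r₁ = 0.495 × 1.496×10^8 = 7.4052×10^7 km; r₂ = 2.42 × 1.496×10^8 = 3.62032×10^8 km.
The Hohmann ellipse has a_t = (r₁ + r₂)/2 = 2.18042×10^8 km.
By Kepler's third law the transfer-orbit period is T = 2π√(a_t³/μ), so t = T/2 = 2.7767×10^7 s.
Converting: 2.7767×10^7 s ÷ 3.15576×10^7 s/year (365.25 × 86400) = 0.8799 years.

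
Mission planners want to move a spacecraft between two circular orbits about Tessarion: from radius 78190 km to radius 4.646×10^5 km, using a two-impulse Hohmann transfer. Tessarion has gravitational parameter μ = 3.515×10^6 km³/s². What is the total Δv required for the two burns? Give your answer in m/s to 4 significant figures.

Δv = 3342 m/s

Semi-major axis of the transfer orbit: a_t = (78190 + 4.646×10^5)/2 = 2.71395×10^5 km.
At r₁ the circular-orbit speed is v₁ = √(μ/r₁) = 6.705 km/s.
Transfer-orbit speed at r₁ (vis-viva equation): v_p = √[μ(2/r₁ − 1/a_t)] = 8.773 km/s.
First burn Δv₁ = |v_p − v₁| = 2.068 km/s.
Circular speed at r₂: v₂ = √(μ/r₂) = 2.7506 km/s.
Transfer-orbit speed at r₂: v_a = √[μ(2/r₂ − 1/a_t)] = 1.4764 km/s.
Second burn Δv₂ = |v₂ − v_a| = 1.274 km/s.
Total Δv = Δv₁ + Δv₂ = 3.342 km/s.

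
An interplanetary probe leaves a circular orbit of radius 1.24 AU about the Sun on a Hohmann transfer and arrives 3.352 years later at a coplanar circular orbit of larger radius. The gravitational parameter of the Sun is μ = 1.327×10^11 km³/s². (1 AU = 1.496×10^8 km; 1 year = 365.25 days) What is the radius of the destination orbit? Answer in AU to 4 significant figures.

r₂ = 5.870 AU

In km: r₁ = 1.24 × 1.496×10^8 = 1.85504×10^8 km.
Transfer time t = 3.352 years × 365.25 × 86400 s = 1.057810752×10^8 s, and t = π√(a_t³/μ).
So a_t = (μ t²/π²)^(1/3) = (1.327×10^11 × (1.057810752×10^8)² / π²)^(1/3) = 5.3186×10^8 km.
Since a_t = (r₁ + r₂)/2, r₂ = 2a_t − r₁ = 2×5.3186×10^8 − 1.85504×10^8 = 8.78216×10^8 km.
In AU: r₂ = 8.78216×10^8 / 1.496×10^8 = 5.870 AU.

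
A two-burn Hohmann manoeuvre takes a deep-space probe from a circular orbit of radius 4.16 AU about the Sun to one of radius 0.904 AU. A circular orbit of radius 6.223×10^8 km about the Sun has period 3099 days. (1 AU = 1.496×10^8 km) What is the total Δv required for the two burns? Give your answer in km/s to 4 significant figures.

From Kepler's third law T² = 4π²r³/μ at r = 6.223×10^8 km, T = 3099 days = 3099 × 86400 s = 2.677536×10^8 s: μ = 4π²r³/T² = 1.32705×10^11 km³/s².
In km: r₁ = 4.16 × 1.496×10^8 = 6.22336×10^8 km; r₂ = 0.904 × 1.496×10^8 = 1.352384×10^8 km.
Transfer-ellipse semi-major axis a_t = (r₁ + r₂)/2 = (6.22336×10^8 + 1.352384×10^8)/2 = 3.787872×10^8 km.
At r₁ the circular-orbit speed is v₁ = √(μ/r₁) = 14.6027 km/s.
Transfer-orbit speed at r₁ (vis-viva): v_a = √[μ(2/r₁ − 1/a_t)] = 8.72538 km/s.
First burn Δv₁ = |v_a − v₁| = 5.877 km/s.
At r₂, v₂ = √(μ/r₂) = 31.325 km/s.
Transfer-orbit speed at r₂: v_p = √[μ(2/r₂ − 1/a_t)] = 40.152 km/s.
Second burn Δv₂ = |v₂ − v_p| = 8.827 km/s.
Total Δv = Δv₁ + Δv₂ = 14.70 km/s.

Δv = 14.70 km/s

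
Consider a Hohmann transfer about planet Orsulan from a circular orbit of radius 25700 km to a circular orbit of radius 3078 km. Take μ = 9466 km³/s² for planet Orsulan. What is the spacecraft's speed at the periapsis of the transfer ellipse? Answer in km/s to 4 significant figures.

The Hohmann ellipse has a_t = (r₁ + r₂)/2 = 14389 km.
At periapsis, r = 3078 km.
From the vis-viva equation, v = √[μ(2/r − 1/a_t)] = 2.344 km/s.

v = 2.344 km/s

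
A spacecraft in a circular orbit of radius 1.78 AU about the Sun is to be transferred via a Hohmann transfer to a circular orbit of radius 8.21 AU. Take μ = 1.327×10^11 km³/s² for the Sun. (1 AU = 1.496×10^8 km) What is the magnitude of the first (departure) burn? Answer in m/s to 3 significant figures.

Δv₁ = 6300 m/s

In km: r₁ = 1.78 × 1.496×10^8 = 2.66288×10^8 km; r₂ = 8.21 × 1.496×10^8 = 1.228216×10^9 km.
The Hohmann ellipse has a_t = (r₁ + r₂)/2 = 7.47252×10^8 km.
Circular speed at r = 2.66288×10^8 km: v_c = √(μ/r) = 22.3234 km/s.
Transfer-orbit speed at the same r (vis-viva, a = a_t): v_t = √[μ(2/r − 1/a_t)] = 28.6196 km/s.
Δv₁ = |v_t − v_c| = |28.6196 − 22.3234| = 6.296 km/s.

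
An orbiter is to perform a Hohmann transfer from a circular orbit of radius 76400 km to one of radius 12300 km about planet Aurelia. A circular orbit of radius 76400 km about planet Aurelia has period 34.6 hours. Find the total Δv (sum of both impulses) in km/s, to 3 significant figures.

Δv = 4.83 km/s

From Kepler's third law T² = 4π²r³/μ at r = 76400 km, T = 34.6 hours = 34.6 × 3600 s = 1.2456×10^5 s: μ = 4π²r³/T² = 1.13470×10^6 km³/s².
Semi-major axis of the transfer orbit: a_t = (76400 + 12300)/2 = 44350 km.
Circular speed at r₁: v₁ = √(μ/r₁) = √(1.13470×10^6/76400) = 3.854 km/s.
Transfer-orbit speed at r₁ (vis-viva): v_a = √[μ(2/r₁ − 1/a_t)] = 2.030 km/s.
First burn Δv₁ = |v_a − v₁| = 1.824 km/s.
Circular speed at r₂: v₂ = √(μ/r₂) = 9.604809 km/s.
Transfer-orbit speed at r₂: v_p = √[μ(2/r₂ − 1/a_t)] = 12.60633 km/s.
Second burn Δv₂ = |v₂ − v_p| = 3.002 km/s.
Δv = Δv₁ + Δv₂ = 1.824 + 3.002 = 4.826 km/s.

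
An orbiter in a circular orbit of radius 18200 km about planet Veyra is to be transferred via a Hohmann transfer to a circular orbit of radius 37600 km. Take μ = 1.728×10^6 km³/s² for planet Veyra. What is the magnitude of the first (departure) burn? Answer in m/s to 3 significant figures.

Δv₁ = 1570 m/s

Transfer-ellipse semi-major axis a_t = (r₁ + r₂)/2 = (18200 + 37600)/2 = 27900 km.
Circular speed at r = 18200 km: v_c = √(μ/r) = 9.7440 km/s.
Transfer-orbit speed at the same r (vis-viva, a = a_t): v_t = √[μ(2/r − 1/a_t)] = 11.312 km/s.
Δv₁ = |v_t − v_c| = |11.312 − 9.7440| = 1.568 km/s.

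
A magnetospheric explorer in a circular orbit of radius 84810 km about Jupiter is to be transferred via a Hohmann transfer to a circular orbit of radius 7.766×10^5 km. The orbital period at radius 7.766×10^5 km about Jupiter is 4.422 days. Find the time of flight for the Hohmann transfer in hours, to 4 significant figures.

t = 21.92 hours

From Kepler's third law T² = 4π²r³/μ at r = 7.766×10^5 km, T = 4.422 days = 4.422 × 86400 s = 3.820608×10^5 s: μ = 4π²r³/T² = 1.26674×10^8 km³/s².
Transfer-ellipse semi-major axis a_t = (r₁ + r₂)/2 = (84810 + 7.766×10^5)/2 = 4.30705×10^5 km.
Transfer time t = π√(a_t³/μ) = π√((4.30705×10^5)³ / 1.26674×10^8) = 78900 s.
Converting: 78900 s ÷ 3600 s/hour = 21.92 hours.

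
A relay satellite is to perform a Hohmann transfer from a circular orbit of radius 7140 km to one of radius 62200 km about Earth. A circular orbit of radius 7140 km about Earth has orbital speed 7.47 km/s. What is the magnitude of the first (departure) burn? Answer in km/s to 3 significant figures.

From the circular-orbit relation v² = μ/r at r = 7140 km: μ = v²r = (7.47)² × 7140 = 3.98418×10^5 km³/s².
The Hohmann ellipse has a_t = (r₁ + r₂)/2 = 34670 km.
On the circular orbit at r = 7140 km, v_c = √(μ/r) = 7.4700 km/s.
Vis-viva on the transfer ellipse at r = 7140 km gives v_t = √[μ(2/r − 1/a_t)] = 10.006 km/s.
Δv₁ = |v_t − v_c| = |10.006 − 7.4700| = 2.536 km/s.

Δv₁ = 2.54 km/s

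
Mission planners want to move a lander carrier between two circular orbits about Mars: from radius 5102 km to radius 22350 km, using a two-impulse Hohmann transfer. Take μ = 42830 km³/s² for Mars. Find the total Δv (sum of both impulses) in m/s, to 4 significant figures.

Δv = 1340 m/s

The Hohmann ellipse has a_t = (r₁ + r₂)/2 = 13726 km.
At r₁ the circular-orbit speed is v₁ = √(μ/r₁) = 2.8974 km/s.
Transfer-orbit speed at r₁ (vis-viva equation): v_p = √[μ(2/r₁ − 1/a_t)] = 3.6972 km/s.
First burn Δv₁ = |v_p − v₁| = 0.7998 km/s.
At r₂, v₂ = √(μ/r₂) = 1.3843 km/s.
Transfer-orbit speed at r₂: v_a = √[μ(2/r₂ − 1/a_t)] = 0.84398 km/s.
Second burn Δv₂ = |v₂ − v_a| = 0.5403 km/s.
Total Δv = Δv₁ + Δv₂ = 1.340 km/s.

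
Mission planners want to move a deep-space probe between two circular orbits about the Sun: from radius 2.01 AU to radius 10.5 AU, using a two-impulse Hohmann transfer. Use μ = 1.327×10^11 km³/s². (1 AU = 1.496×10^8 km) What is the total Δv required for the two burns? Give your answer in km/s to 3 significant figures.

In km: r₁ = 2.01 × 1.496×10^8 = 3.00696×10^8 km; r₂ = 10.5 × 1.496×10^8 = 1.5708×10^9 km.
Semi-major axis of the transfer orbit: a_t = (3.00696×10^8 + 1.5708×10^9)/2 = 9.35748×10^8 km.
Circular speed at r₁: v₁ = √(μ/r₁) = √(1.327×10^11/3.00696×10^8) = 21.01 km/s.
Transfer-orbit speed at r₁ (vis-viva equation): v_p = √[μ(2/r₁ − 1/a_t)] = 27.22 km/s.
First burn Δv₁ = |v_p − v₁| = 6.210 km/s.
Circular speed at r₂: v₂ = √(μ/r₂) = 9.191 km/s.
Transfer-orbit speed at r₂: v_a = √[μ(2/r₂ − 1/a_t)] = 5.210 km/s.
Second burn Δv₂ = |v₂ − v_a| = 3.981 km/s.
Δv = Δv₁ + Δv₂ = 6.210 + 3.981 = 10.19 km/s.

Δv = 10.2 km/s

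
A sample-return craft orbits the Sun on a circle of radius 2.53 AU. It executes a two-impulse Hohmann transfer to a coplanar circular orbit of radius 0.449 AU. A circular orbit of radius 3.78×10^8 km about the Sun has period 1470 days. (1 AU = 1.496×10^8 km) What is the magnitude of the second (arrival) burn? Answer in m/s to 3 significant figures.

From Kepler's third law T² = 4π²r³/μ at r = 3.78×10^8 km, T = 1470 days = 1470 × 86400 s = 1.27008×10^8 s: μ = 4π²r³/T² = 1.32182×10^11 km³/s².
In km: r₁ = 2.53 × 1.496×10^8 = 3.78488×10^8 km; r₂ = 0.449 × 1.496×10^8 = 6.71704×10^7 km.
Semi-major axis of the transfer orbit: a_t = (3.78488×10^8 + 6.71704×10^7)/2 = 2.228292×10^8 km.
On the circular orbit at r = 6.71704×10^7 km, v_c = √(μ/r) = 44.36 km/s.
Transfer-orbit speed at the same r (vis-viva, a = a_t): v_t = √[μ(2/r − 1/a_t)] = 57.81 km/s.
Δv₂ = |v_t − v_c| = |57.81 − 44.36| = 13.45 km/s.

Δv₂ = 13500 m/s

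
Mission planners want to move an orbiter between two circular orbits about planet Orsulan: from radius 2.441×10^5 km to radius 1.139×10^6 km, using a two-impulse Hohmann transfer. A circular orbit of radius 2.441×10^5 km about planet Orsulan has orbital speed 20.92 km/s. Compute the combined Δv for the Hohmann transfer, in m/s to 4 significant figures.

From the circular-orbit relation v² = μ/r at r = 2.441×10^5 km: μ = v²r = (20.92)² × 2.441×10^5 = 1.06829×10^8 km³/s².
Semi-major axis of the transfer orbit: a_t = (2.441×10^5 + 1.139×10^6)/2 = 6.9155×10^5 km.
At r₁ the circular-orbit speed is v₁ = √(μ/r₁) = 20.920 km/s.
Transfer-orbit speed at r₁ (v² = μ(2/r − 1/a)): v_p = √[μ(2/r₁ − 1/a_t)] = 26.848 km/s.
First burn Δv₁ = |v_p − v₁| = 5.928 km/s.
At r₂, v₂ = √(μ/r₂) = 9.685 km/s.
Transfer-orbit speed at r₂: v_a = √[μ(2/r₂ − 1/a_t)] = 5.754 km/s.
Second burn Δv₂ = |v₂ − v_a| = 3.931 km/s.
Δv = Δv₁ + Δv₂ = 5.928 + 3.931 = 9.859 km/s.

Δv = 9859 m/s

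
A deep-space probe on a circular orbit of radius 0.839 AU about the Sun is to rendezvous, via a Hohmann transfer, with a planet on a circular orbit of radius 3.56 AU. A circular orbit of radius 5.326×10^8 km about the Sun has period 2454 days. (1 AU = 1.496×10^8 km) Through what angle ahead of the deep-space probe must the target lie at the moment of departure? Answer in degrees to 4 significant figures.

From Kepler's third law T² = 4π²r³/μ at r = 5.326×10^8 km, T = 2454 days = 2454 × 86400 s = 2.120256×10^8 s: μ = 4π²r³/T² = 1.32674×10^11 km³/s².
In km: r₁ = 0.839 × 1.496×10^8 = 1.255144×10^8 km; r₂ = 3.56 × 1.496×10^8 = 5.32576×10^8 km.
Semi-major axis of the transfer orbit: a_t = (1.255144×10^8 + 5.32576×10^8)/2 = 3.290452×10^8 km.
The half-period of the transfer ellipse is t = π√(a_t³/μ) = 5.14802×10^7 s.
Target angular speed ω₂ = √(μ/r₂³) = 2.96361×10^-8 rad/s.
Angle swept by the target during transfer: ω₂·t = 1.52567 rad = 87.41°.
The deep-space probe traverses 180° on the transfer ellipse, so the target must lead by 180° − 87.41° = 92.59°.

φ = 92.59°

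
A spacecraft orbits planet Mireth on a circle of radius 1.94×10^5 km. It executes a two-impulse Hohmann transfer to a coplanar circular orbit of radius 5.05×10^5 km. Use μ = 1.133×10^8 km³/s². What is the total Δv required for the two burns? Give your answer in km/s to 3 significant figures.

Δv = 8.70 km/s

Semi-major axis of the transfer orbit: a_t = (1.940×10^5 + 5.050×10^5)/2 = 3.495×10^5 km.
At r₁ the circular-orbit speed is v₁ = √(μ/r₁) = 24.1665 km/s.
On the transfer ellipse at r₁, v² = μ(2/r − 1/a) gives v_p = √[μ(2/r₁ − 1/a_t)] = 29.0493 km/s.
First burn Δv₁ = |v_p − v₁| = 4.883 km/s.
Circular speed at r₂: v₂ = √(μ/r₂) = 14.979 km/s.
Transfer-orbit speed at r₂: v_a = √[μ(2/r₂ − 1/a_t)] = 11.160 km/s.
Second burn Δv₂ = |v₂ − v_a| = 3.819 km/s.
Δv = Δv₁ + Δv₂ = 4.883 + 3.819 = 8.702 km/s.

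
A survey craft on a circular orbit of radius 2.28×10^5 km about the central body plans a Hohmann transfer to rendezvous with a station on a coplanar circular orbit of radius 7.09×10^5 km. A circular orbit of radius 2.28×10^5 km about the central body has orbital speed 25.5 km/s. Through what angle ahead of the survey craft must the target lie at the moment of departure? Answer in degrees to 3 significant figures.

φ = 83.3°

From the circular-orbit relation v² = μ/r at r = 2.28×10^5 km: μ = v²r = (25.5)² × 2.28×10^5 = 1.48257×10^8 km³/s².
Semi-major axis of the transfer orbit: a_t = (2.280×10^5 + 7.090×10^5)/2 = 4.685×10^5 km.
Transfer time t = π√(a_t³/μ) = 82738 s.
The target's mean motion on its circular orbit is ω₂ = √(μ/r₂³) = 2.0396×10^-5 rad/s.
Angle swept by the target during transfer: ω₂·t = 1.6875 rad = 96.69°.
The survey craft traverses 180° on the transfer ellipse, so the target must lead by 180° − 96.69° = 83.3°.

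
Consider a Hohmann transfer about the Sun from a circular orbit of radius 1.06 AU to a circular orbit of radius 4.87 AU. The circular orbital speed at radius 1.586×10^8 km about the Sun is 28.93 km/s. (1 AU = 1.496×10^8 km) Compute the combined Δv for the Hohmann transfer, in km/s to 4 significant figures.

From the circular-orbit relation v² = μ/r at r = 1.586×10^8 km: μ = v²r = (28.93)² × 1.586×10^8 = 1.32739×10^11 km³/s².
In km: r₁ = 1.06 × 1.496×10^8 = 1.58576×10^8 km; r₂ = 4.87 × 1.496×10^8 = 7.28552×10^8 km.
Semi-major axis of the transfer orbit: a_t = (1.58576×10^8 + 7.28552×10^8)/2 = 4.43564×10^8 km.
Circular speed at r₁: v₁ = √(μ/r₁) = √(1.32739×10^11/1.58576×10^8) = 28.932 km/s.
On the transfer ellipse at r₁, vis-viva gives v_p = √[μ(2/r₁ − 1/a_t)] = 37.079 km/s.
First burn Δv₁ = |v_p − v₁| = 8.147 km/s.
Circular speed at r₂: v₂ = √(μ/r₂) = 13.498 km/s.
Transfer-orbit speed at r₂: v_a = √[μ(2/r₂ − 1/a_t)] = 8.0707 km/s.
Second burn Δv₂ = |v₂ − v_a| = 5.427 km/s.
Δv = Δv₁ + Δv₂ = 8.147 + 5.427 = 13.57 km/s.

Δv = 13.57 km/s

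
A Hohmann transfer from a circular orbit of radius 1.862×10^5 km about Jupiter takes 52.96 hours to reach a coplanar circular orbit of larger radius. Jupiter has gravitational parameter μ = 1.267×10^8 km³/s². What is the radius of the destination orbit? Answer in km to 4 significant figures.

r₂ = 1.365×10^6 km

Transfer time t = 52.96 hours = 1.90656×10^5 s, and t = π√(a_t³/μ).
So a_t = (μ t²/π²)^(1/3) = (1.267×10^8 × (1.90656×10^5)² / π²)^(1/3) = 7.7564×10^5 km.
Since a_t = (r₁ + r₂)/2, r₂ = 2a_t − r₁ = 2×7.7564×10^5 − 1.862×10^5 = 1.36508×10^6 km.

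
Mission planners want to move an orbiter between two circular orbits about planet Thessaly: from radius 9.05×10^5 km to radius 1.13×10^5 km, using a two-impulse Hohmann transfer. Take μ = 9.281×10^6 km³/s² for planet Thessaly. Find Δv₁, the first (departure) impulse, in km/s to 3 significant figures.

Δv₁ = 1.69 km/s

Transfer-ellipse semi-major axis a_t = (r₁ + r₂)/2 = (9.050×10^5 + 1.130×10^5)/2 = 5.090×10^5 km.
Circular speed at r = 9.050×10^5 km: v_c = √(μ/r) = 3.202382 km/s.
Transfer-orbit speed at the same r (vis-viva, a = a_t): v_t = √[μ(2/r − 1/a_t)] = 1.508876 km/s.
Δv₁ = |v_t − v_c| = |1.508876 − 3.202382| = 1.694 km/s.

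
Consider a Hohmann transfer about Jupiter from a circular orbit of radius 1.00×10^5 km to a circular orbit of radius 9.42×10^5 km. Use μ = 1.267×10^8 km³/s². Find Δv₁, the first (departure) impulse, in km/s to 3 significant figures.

Δv₁ = 12.3 km/s

Semi-major axis of the transfer orbit: a_t = (1.000×10^5 + 9.420×10^5)/2 = 5.210×10^5 km.
Circular speed at r = 1.000×10^5 km: v_c = √(μ/r) = 35.59 km/s.
Transfer-orbit speed at the same r (vis-viva, a = a_t): v_t = √[μ(2/r − 1/a_t)] = 47.86 km/s.
Δv₁ = |v_t − v_c| = |47.86 − 35.59| = 12.27 km/s.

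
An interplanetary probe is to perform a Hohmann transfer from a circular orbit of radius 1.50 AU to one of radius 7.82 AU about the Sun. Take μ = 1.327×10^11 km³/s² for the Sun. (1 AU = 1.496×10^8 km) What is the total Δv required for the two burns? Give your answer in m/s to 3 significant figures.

In km: r₁ = 1.50 × 1.496×10^8 = 2.244×10^8 km; r₂ = 7.82 × 1.496×10^8 = 1.169872×10^9 km.
The Hohmann ellipse has a_t = (r₁ + r₂)/2 = 6.97136×10^8 km.
Circular speed at r₁: v₁ = √(μ/r₁) = √(1.327×10^11/2.244×10^8) = 24.318 km/s.
On the transfer ellipse at r₁, v² = μ(2/r − 1/a) gives v_p = √[μ(2/r₁ − 1/a_t)] = 31.502 km/s.
First burn Δv₁ = |v_p − v₁| = 7.184 km/s.
At r₂, v₂ = √(μ/r₂) = 10.6504 km/s.
Transfer-orbit speed at r₂: v_a = √[μ(2/r₂ − 1/a_t)] = 6.04253 km/s.
Second burn Δv₂ = |v₂ − v_a| = 4.608 km/s.
Δv = Δv₁ + Δv₂ = 7.184 + 4.608 = 11.79 km/s.

Δv = 11800 m/s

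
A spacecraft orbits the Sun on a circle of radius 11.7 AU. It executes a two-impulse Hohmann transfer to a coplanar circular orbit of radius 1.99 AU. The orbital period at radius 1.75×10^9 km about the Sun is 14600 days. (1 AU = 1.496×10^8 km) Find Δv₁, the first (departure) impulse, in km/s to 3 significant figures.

Δv₁ = 4.02 km/s

From Kepler's third law T² = 4π²r³/μ at r = 1.75×10^9 km, T = 14600 days = 14600 × 86400 s = 1.26144×10^9 s: μ = 4π²r³/T² = 1.32966×10^11 km³/s².
In km: r₁ = 11.7 × 1.496×10^8 = 1.75032×10^9 km; r₂ = 1.99 × 1.496×10^8 = 2.97704×10^8 km.
Semi-major axis of the transfer orbit: a_t = (1.75032×10^9 + 2.97704×10^8)/2 = 1.024012×10^9 km.
On the circular orbit at r = 1.75032×10^9 km, v_c = √(μ/r) = 8.7159 km/s.
Vis-viva on the transfer ellipse at r = 1.75032×10^9 km gives v_t = √[μ(2/r − 1/a_t)] = 4.6995 km/s.
Δv₁ = |v_t − v_c| = |4.6995 − 8.7159| = 4.016 km/s.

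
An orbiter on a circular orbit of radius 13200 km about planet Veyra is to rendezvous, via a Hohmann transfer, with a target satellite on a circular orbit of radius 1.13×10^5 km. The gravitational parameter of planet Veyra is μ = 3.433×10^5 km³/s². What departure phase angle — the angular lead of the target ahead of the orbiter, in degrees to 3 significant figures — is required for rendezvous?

Transfer-ellipse semi-major axis a_t = (r₁ + r₂)/2 = (13200 + 1.130×10^5)/2 = 63100 km.
The half-period of the transfer ellipse is t = π√(a_t³/μ) = 84990 s.
The target's mean motion on its circular orbit is ω₂ = √(μ/r₂³) = 1.542×10^-5 rad/s.
Angle swept by the target during transfer: ω₂·t = 1.311 rad = 75.11°.
Arrival is 180° from departure on the ellipse, so φ = 180° − 75.11° = 105°.

φ = 105°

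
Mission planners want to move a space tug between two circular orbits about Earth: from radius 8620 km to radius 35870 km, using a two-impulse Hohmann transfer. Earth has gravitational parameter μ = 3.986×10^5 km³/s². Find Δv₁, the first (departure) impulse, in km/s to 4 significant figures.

The Hohmann ellipse has a_t = (r₁ + r₂)/2 = 22245 km.
On the circular orbit at r = 8620 km, v_c = √(μ/r) = 6.800 km/s.
Vis-viva on the transfer ellipse at r = 8620 km gives v_t = √[μ(2/r − 1/a_t)] = 8.635 km/s.
Δv₁ = |v_t − v_c| = |8.635 − 6.800| = 1.835 km/s.

Δv₁ = 1.835 km/s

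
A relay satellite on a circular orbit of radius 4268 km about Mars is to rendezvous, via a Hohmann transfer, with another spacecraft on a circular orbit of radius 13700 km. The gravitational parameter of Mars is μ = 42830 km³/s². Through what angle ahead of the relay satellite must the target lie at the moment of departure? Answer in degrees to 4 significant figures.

φ = 84.41°

Transfer-ellipse semi-major axis a_t = (r₁ + r₂)/2 = (4268 + 13700)/2 = 8984 km.
The half-period of the transfer ellipse is t = π√(a_t³/μ) = 12926.5 s.
The target's mean motion on its circular orbit is ω₂ = √(μ/r₂³) = 1.29060×10^-4 rad/s.
Angle swept by the target during transfer: ω₂·t = 1.6683 rad = 95.59°.
Arrival is 180° from departure on the ellipse, so φ = 180° − 95.59° = 84.41°.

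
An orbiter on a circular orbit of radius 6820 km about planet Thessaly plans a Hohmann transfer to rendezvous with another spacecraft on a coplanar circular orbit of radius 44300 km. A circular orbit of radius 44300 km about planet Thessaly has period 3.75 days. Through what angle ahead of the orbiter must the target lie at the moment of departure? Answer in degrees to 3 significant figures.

From Kepler's third law T² = 4π²r³/μ at r = 44300 km, T = 3.75 days = 3.75 × 86400 s = 3.240×10^5 s: μ = 4π²r³/T² = 32695.0 km³/s².
The Hohmann ellipse has a_t = (r₁ + r₂)/2 = 25560 km.
The half-period of the transfer ellipse is t = π√(a_t³/μ) = 70998.75 s.
The target's mean motion on its circular orbit is ω₂ = √(μ/r₂³) = 1.939255×10^-5 rad/s.
Angle swept by the target during transfer: ω₂·t = 1.37685 rad = 78.89°.
Arrival is 180° from departure on the ellipse, so φ = 180° − 78.89° = 101°.

φ = 101°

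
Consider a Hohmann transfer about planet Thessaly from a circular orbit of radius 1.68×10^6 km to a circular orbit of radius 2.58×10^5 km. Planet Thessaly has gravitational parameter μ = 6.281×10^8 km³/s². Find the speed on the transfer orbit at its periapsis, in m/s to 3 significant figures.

Semi-major axis of the transfer orbit: a_t = (1.680×10^6 + 2.580×10^5)/2 = 9.690×10^5 km.
The periapsis of the transfer ellipse is at r = 2.580×10^5 km.
From the vis-viva equation, v = √[μ(2/r − 1/a_t)] = 64.97 km/s.

v = 65000 m/s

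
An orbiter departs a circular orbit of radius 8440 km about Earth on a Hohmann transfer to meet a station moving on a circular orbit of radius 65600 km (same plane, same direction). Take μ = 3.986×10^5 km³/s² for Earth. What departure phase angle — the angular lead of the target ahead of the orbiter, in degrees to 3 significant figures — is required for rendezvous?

φ = 104°

The Hohmann ellipse has a_t = (r₁ + r₂)/2 = 37020 km.
The half-period of the transfer ellipse is t = π√(a_t³/μ) = 35440 s.
The target's mean motion on its circular orbit is ω₂ = √(μ/r₂³) = 3.758×10^-5 rad/s.
Angle swept by the target during transfer: ω₂·t = 1.3318 rad = 76.31°.
The orbiter traverses 180° on the transfer ellipse, so the target must lead by 180° − 76.31° = 104°.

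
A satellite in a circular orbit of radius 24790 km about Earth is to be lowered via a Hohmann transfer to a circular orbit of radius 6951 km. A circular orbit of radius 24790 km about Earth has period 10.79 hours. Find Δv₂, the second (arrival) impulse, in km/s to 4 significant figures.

Δv₂ = 1.892 km/s

From Kepler's third law T² = 4π²r³/μ at r = 24790 km, T = 10.79 hours = 10.79 × 3600 s = 38844 s: μ = 4π²r³/T² = 3.98604×10^5 km³/s².
Transfer-ellipse semi-major axis a_t = (r₁ + r₂)/2 = (24790 + 6951)/2 = 15870.5 km.
On the circular orbit at r = 6951 km, v_c = √(μ/r) = 7.5726 km/s.
Transfer-orbit speed at the same r (vis-viva, a = a_t): v_t = √[μ(2/r − 1/a_t)] = 9.4643 km/s.
Δv₂ = |v_t − v_c| = |9.4643 − 7.5726| = 1.892 km/s.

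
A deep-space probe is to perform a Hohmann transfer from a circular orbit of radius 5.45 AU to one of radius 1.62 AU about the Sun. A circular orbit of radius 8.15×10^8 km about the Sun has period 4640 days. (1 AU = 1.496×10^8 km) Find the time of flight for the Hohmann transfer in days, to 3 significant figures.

t = 1210 days

From Kepler's third law T² = 4π²r³/μ at r = 8.15×10^8 km, T = 4640 days = 4640 × 86400 s = 4.00896×10^8 s: μ = 4π²r³/T² = 1.32975×10^11 km³/s².
In km: r₁ = 5.45 × 1.496×10^8 = 8.1532×10^8 km; r₂ = 1.62 × 1.496×10^8 = 2.42352×10^8 km.
Semi-major axis of the transfer orbit: a_t = (8.1532×10^8 + 2.42352×10^8)/2 = 5.28836×10^8 km.
By Kepler's third law the transfer-orbit period is T = 2π√(a_t³/μ), so t = T/2 = 1.048×10^8 s.
Converting: 1.048×10^8 s ÷ 86400 s/day = 1210 days.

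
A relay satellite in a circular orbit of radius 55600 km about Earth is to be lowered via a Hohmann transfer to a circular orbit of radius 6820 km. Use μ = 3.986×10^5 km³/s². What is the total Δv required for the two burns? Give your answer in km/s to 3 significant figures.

The Hohmann ellipse has a_t = (r₁ + r₂)/2 = 31210 km.
Circular speed at r₁: v₁ = √(μ/r₁) = √(3.986×10^5/55600) = 2.678 km/s.
On the transfer ellipse at r₁, vis-viva gives v_a = √[μ(2/r₁ − 1/a_t)] = 1.252 km/s.
First burn Δv₁ = |v_a − v₁| = 1.426 km/s.
At r₂, v₂ = √(μ/r₂) = 7.6450 km/s.
Transfer-orbit speed at r₂: v_p = √[μ(2/r₂ − 1/a_t)] = 10.204 km/s.
Second burn Δv₂ = |v₂ − v_p| = 2.559 km/s.
Total Δv = Δv₁ + Δv₂ = 3.985 km/s.

Δv = 3.98 km/s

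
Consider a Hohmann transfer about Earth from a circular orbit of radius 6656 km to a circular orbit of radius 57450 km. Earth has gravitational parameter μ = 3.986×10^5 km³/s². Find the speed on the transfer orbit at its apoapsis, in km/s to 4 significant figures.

The Hohmann ellipse has a_t = (r₁ + r₂)/2 = 32053 km.
At apoapsis, r = 57450 km.
Vis-viva: v = √[μ(2/r − 1/a_t)] = √[3.986×10^5 × (2/57450 − 1/32053)] = 1.200 km/s.

v = 1.200 km/s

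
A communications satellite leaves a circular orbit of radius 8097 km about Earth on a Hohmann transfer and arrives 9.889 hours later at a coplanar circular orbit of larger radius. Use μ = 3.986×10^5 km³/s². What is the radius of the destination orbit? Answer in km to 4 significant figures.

Transfer time t = 9.889 hours = 35600.4 s, and t = π√(a_t³/μ).
So a_t = (μ t²/π²)^(1/3) = (3.986×10^5 × (35600.4)² / π²)^(1/3) = 37129 km.
Since a_t = (r₁ + r₂)/2, r₂ = 2a_t − r₁ = 2×37129 − 8097 = 66161 km.

r₂ = 66160 km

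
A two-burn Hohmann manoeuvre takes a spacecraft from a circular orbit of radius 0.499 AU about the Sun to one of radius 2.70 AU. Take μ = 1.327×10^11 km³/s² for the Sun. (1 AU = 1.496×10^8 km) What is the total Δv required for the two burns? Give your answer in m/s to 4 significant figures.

Δv = 20620 m/s

In km: r₁ = 0.499 × 1.496×10^8 = 7.46504×10^7 km; r₂ = 2.70 × 1.496×10^8 = 4.0392×10^8 km.
Semi-major axis of the transfer orbit: a_t = (7.46504×10^7 + 4.0392×10^8)/2 = 2.392852×10^8 km.
At r₁ the circular-orbit speed is v₁ = √(μ/r₁) = 42.16 km/s.
On the transfer ellipse at r₁, v² = μ(2/r − 1/a) gives v_p = √[μ(2/r₁ − 1/a_t)] = 54.78 km/s.
First burn Δv₁ = |v_p − v₁| = 12.62 km/s.
At r₂, v₂ = √(μ/r₂) = 18.12541 km/s.
Transfer-orbit speed at r₂: v_a = √[μ(2/r₂ − 1/a_t)] = 10.12386 km/s.
Second burn Δv₂ = |v₂ − v_a| = 8.002 km/s.
Δv = Δv₁ + Δv₂ = 12.62 + 8.002 = 20.62 km/s.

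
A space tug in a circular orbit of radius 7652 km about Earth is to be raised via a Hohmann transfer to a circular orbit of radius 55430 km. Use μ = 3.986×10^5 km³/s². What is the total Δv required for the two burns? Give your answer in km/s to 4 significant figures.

The Hohmann ellipse has a_t = (r₁ + r₂)/2 = 31541 km.
Circular speed at r₁: v₁ = √(μ/r₁) = √(3.986×10^5/7652) = 7.21741 km/s.
Transfer-orbit speed at r₁ (vis-viva equation): v_p = √[μ(2/r₁ − 1/a_t)] = 9.56788 km/s.
First burn Δv₁ = |v_p − v₁| = 2.350 km/s.
At r₂, v₂ = √(μ/r₂) = 2.682 km/s.
Transfer-orbit speed at r₂: v_a = √[μ(2/r₂ − 1/a_t)] = 1.321 km/s.
Second burn Δv₂ = |v₂ − v_a| = 1.361 km/s.
Total Δv = Δv₁ + Δv₂ = 3.711 km/s.

Δv = 3.711 km/s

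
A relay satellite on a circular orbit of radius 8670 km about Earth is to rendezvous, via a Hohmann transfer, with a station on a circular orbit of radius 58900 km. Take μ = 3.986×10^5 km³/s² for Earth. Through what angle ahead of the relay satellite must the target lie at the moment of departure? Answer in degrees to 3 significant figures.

φ = 102°

Semi-major axis of the transfer orbit: a_t = (8670 + 58900)/2 = 33785 km.
The half-period of the transfer ellipse is t = π√(a_t³/μ) = 30901 s.
Target angular speed ω₂ = √(μ/r₂³) = 4.4167×10^-5 rad/s.
Angle swept by the target during transfer: ω₂·t = 1.3648 rad = 78.20°.
The relay satellite traverses 180° on the transfer ellipse, so the target must lead by 180° − 78.20° = 102°.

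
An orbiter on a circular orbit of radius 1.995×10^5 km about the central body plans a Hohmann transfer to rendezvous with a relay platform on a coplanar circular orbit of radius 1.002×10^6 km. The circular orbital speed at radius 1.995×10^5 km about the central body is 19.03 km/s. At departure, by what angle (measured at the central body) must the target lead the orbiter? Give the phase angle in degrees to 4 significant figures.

From the circular-orbit relation v² = μ/r at r = 1.995×10^5 km: μ = v²r = (19.03)² × 1.995×10^5 = 7.22471×10^7 km³/s².
Transfer-ellipse semi-major axis a_t = (r₁ + r₂)/2 = (1.995×10^5 + 1.002×10^6)/2 = 6.0075×10^5 km.
Transfer time t = π√(a_t³/μ) = 1.721×10^5 s.
Target angular speed ω₂ = √(μ/r₂³) = 8.474×10^-6 rad/s.
Angle swept by the target during transfer: ω₂·t = 1.4584 rad = 83.56°.
Arrival is 180° from departure on the ellipse, so φ = 180° − 83.56° = 96.44°.

φ = 96.44°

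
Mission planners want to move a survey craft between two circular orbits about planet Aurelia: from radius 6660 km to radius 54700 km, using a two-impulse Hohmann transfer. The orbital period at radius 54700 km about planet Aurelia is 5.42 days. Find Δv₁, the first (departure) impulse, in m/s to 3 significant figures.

Δv₁ = 705 m/s

From Kepler's third law T² = 4π²r³/μ at r = 54700 km, T = 5.42 days = 5.42 × 86400 s = 4.68288×10^5 s: μ = 4π²r³/T² = 29464.3 km³/s².
Semi-major axis of the transfer orbit: a_t = (6660 + 54700)/2 = 30680 km.
Circular speed at r = 6660 km: v_c = √(μ/r) = 2.1033 km/s.
Vis-viva on the transfer ellipse at r = 6660 km gives v_t = √[μ(2/r − 1/a_t)] = 2.8085 km/s.
Δv₁ = |v_t − v_c| = |2.8085 − 2.1033| = 0.7052 km/s.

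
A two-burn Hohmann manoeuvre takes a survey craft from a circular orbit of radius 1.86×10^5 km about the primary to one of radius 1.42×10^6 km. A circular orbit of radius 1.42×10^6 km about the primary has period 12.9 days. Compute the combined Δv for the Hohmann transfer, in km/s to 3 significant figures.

Δv = 11.4 km/s

From Kepler's third law T² = 4π²r³/μ at r = 1.42×10^6 km, T = 12.9 days = 12.9 × 86400 s = 1.11456×10^6 s: μ = 4π²r³/T² = 9.09951×10^7 km³/s².
Transfer-ellipse semi-major axis a_t = (r₁ + r₂)/2 = (1.860×10^5 + 1.420×10^6)/2 = 8.030×10^5 km.
At r₁ the circular-orbit speed is v₁ = √(μ/r₁) = 22.118 km/s.
On the transfer ellipse at r₁, vis-viva gives v_p = √[μ(2/r₁ − 1/a_t)] = 29.413 km/s.
First burn Δv₁ = |v_p − v₁| = 7.295 km/s.
Circular speed at r₂: v₂ = √(μ/r₂) = 8.005 km/s.
Transfer-orbit speed at r₂: v_a = √[μ(2/r₂ − 1/a_t)] = 3.853 km/s.
Second burn Δv₂ = |v₂ − v_a| = 4.152 km/s.
Δv = Δv₁ + Δv₂ = 7.295 + 4.152 = 11.45 km/s.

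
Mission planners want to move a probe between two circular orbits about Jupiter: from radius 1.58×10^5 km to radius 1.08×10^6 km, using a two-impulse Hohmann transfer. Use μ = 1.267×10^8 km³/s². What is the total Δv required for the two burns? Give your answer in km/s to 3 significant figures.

Semi-major axis of the transfer orbit: a_t = (1.580×10^5 + 1.080×10^6)/2 = 6.190×10^5 km.
At r₁ the circular-orbit speed is v₁ = √(μ/r₁) = 28.318 km/s.
Transfer-orbit speed at r₁ (v² = μ(2/r − 1/a)): v_p = √[μ(2/r₁ − 1/a_t)] = 37.405 km/s.
First burn Δv₁ = |v_p − v₁| = 9.087 km/s.
At r₂, v₂ = √(μ/r₂) = 10.831 km/s.
Transfer-orbit speed at r₂: v_a = √[μ(2/r₂ − 1/a_t)] = 5.4722 km/s.
Second burn Δv₂ = |v₂ − v_a| = 5.359 km/s.
Δv = Δv₁ + Δv₂ = 9.087 + 5.359 = 14.45 km/s.

Δv = 14.4 km/s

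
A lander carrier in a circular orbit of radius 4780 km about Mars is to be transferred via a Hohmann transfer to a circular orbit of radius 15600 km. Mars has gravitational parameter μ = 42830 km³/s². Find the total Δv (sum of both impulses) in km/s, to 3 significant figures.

Δv = 1.23 km/s

The Hohmann ellipse has a_t = (r₁ + r₂)/2 = 10190 km.
At r₁ the circular-orbit speed is v₁ = √(μ/r₁) = 2.9934 km/s.
Transfer-orbit speed at r₁ (v² = μ(2/r − 1/a)): v_p = √[μ(2/r₁ − 1/a_t)] = 3.7037 km/s.
First burn Δv₁ = |v_p − v₁| = 0.7103 km/s.
Circular speed at r₂: v₂ = √(μ/r₂) = 1.6570 km/s.
Transfer-orbit speed at r₂: v_a = √[μ(2/r₂ − 1/a_t)] = 1.1349 km/s.
Second burn Δv₂ = |v₂ − v_a| = 0.5221 km/s.
Δv = Δv₁ + Δv₂ = 0.7103 + 0.5221 = 1.232 km/s.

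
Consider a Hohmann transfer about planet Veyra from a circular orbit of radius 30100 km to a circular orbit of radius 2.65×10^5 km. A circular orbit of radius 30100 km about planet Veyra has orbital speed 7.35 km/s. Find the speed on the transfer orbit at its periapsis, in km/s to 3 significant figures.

From the circular-orbit relation v² = μ/r at r = 30100 km: μ = v²r = (7.35)² × 30100 = 1.62608×10^6 km³/s².
The Hohmann ellipse has a_t = (r₁ + r₂)/2 = 1.4755×10^5 km.
The periapsis of the transfer ellipse is at r = 30100 km.
Vis-viva: v = √[μ(2/r − 1/a_t)] = √[1.62608×10^6 × (2/30100 − 1/1.4755×10^5)] = 9.850 km/s.

v = 9.85 km/s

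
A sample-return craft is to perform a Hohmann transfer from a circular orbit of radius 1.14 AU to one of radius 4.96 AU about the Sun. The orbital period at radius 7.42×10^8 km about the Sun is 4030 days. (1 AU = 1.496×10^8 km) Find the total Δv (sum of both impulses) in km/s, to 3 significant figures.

From Kepler's third law T² = 4π²r³/μ at r = 7.42×10^8 km, T = 4030 days = 4030 × 86400 s = 3.48192×10^8 s: μ = 4π²r³/T² = 1.33025×10^11 km³/s².
In km: r₁ = 1.14 × 1.496×10^8 = 1.70544×10^8 km; r₂ = 4.96 × 1.496×10^8 = 7.42016×10^8 km.
The Hohmann ellipse has a_t = (r₁ + r₂)/2 = 4.5628×10^8 km.
At r₁ the circular-orbit speed is v₁ = √(μ/r₁) = 27.929 km/s.
Transfer-orbit speed at r₁ (vis-viva equation): v_p = √[μ(2/r₁ − 1/a_t)] = 35.616 km/s.
First burn Δv₁ = |v_p − v₁| = 7.687 km/s.
Circular speed at r₂: v₂ = √(μ/r₂) = 13.39 km/s.
Transfer-orbit speed at r₂: v_a = √[μ(2/r₂ − 1/a_t)] = 8.186 km/s.
Second burn Δv₂ = |v₂ − v_a| = 5.204 km/s.
Δv = Δv₁ + Δv₂ = 7.687 + 5.204 = 12.89 km/s.

Δv = 12.9 km/s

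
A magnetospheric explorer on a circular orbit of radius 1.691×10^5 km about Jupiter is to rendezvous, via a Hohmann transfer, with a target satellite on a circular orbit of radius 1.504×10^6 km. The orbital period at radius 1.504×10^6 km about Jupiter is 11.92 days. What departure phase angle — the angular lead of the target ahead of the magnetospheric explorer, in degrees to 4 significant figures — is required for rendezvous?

From Kepler's third law T² = 4π²r³/μ at r = 1.504×10^6 km, T = 11.92 days = 11.92 × 86400 s = 1.029888×10^6 s: μ = 4π²r³/T² = 1.26626×10^8 km³/s².
The Hohmann ellipse has a_t = (r₁ + r₂)/2 = 8.3655×10^5 km.
The half-period of the transfer ellipse is t = π√(a_t³/μ) = 2.136×10^5 s.
The target's mean motion on its circular orbit is ω₂ = √(μ/r₂³) = 6.101×10^-6 rad/s.
Angle swept by the target during transfer: ω₂·t = 1.3032 rad = 74.67°.
Arrival is 180° from departure on the ellipse, so φ = 180° − 74.67° = 105.3°.

φ = 105.3°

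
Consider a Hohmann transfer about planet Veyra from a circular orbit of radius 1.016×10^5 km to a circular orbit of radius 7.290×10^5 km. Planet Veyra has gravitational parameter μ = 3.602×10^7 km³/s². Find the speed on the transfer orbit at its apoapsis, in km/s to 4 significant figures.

v = 3.477 km/s

The Hohmann ellipse has a_t = (r₁ + r₂)/2 = 4.153×10^5 km.
At apoapsis, r = 7.290×10^5 km.
From the vis-viva equation, v = √[μ(2/r − 1/a_t)] = 3.477 km/s.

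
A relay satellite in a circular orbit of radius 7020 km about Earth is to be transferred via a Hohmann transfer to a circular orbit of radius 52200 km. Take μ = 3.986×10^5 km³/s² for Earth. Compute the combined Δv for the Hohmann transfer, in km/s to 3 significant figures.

Δv = 3.89 km/s

Transfer-ellipse semi-major axis a_t = (r₁ + r₂)/2 = (7020 + 52200)/2 = 29610 km.
Circular speed at r₁: v₁ = √(μ/r₁) = √(3.986×10^5/7020) = 7.5353 km/s.
On the transfer ellipse at r₁, vis-viva equation gives v_p = √[μ(2/r₁ − 1/a_t)] = 10.005 km/s.
First burn Δv₁ = |v_p − v₁| = 2.470 km/s.
At r₂, v₂ = √(μ/r₂) = 2.763 km/s.
Transfer-orbit speed at r₂: v_a = √[μ(2/r₂ − 1/a_t)] = 1.345 km/s.
Second burn Δv₂ = |v₂ − v_a| = 1.418 km/s.
Δv = Δv₁ + Δv₂ = 2.470 + 1.418 = 3.888 km/s.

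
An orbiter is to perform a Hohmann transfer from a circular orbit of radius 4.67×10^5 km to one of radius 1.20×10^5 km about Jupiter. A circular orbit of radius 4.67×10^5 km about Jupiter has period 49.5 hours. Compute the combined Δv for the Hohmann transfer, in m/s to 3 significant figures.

From Kepler's third law T² = 4π²r³/μ at r = 4.67×10^5 km, T = 49.5 hours = 49.5 × 3600 s = 1.782×10^5 s: μ = 4π²r³/T² = 1.26618×10^8 km³/s².
The Hohmann ellipse has a_t = (r₁ + r₂)/2 = 2.935×10^5 km.
Circular speed at r₁: v₁ = √(μ/r₁) = √(1.26618×10^8/4.670×10^5) = 16.466 km/s.
Transfer-orbit speed at r₁ (vis-viva): v_a = √[μ(2/r₁ − 1/a_t)] = 10.529 km/s.
First burn Δv₁ = |v_a − v₁| = 5.937 km/s.
At r₂, v₂ = √(μ/r₂) = 32.483 km/s.
Transfer-orbit speed at r₂: v_p = √[μ(2/r₂ − 1/a_t)] = 40.974 km/s.
Second burn Δv₂ = |v₂ − v_p| = 8.491 km/s.
Total Δv = Δv₁ + Δv₂ = 14.43 km/s.

Δv = 14400 m/s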